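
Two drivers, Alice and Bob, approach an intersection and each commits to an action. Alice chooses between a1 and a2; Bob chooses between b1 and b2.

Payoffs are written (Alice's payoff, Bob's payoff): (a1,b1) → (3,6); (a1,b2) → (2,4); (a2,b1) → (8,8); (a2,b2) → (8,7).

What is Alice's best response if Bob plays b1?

Against b1, Alice earns 3 from a1 and 8 from a2.
So a2 is the best response.

a2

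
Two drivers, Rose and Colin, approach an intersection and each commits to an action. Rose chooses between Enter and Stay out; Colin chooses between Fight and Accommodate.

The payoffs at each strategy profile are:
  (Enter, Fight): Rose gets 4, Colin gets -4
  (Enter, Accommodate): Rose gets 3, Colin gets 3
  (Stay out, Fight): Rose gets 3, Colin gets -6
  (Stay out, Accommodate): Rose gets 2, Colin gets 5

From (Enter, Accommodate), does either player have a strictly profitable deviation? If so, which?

Rose at (Enter, Accommodate) earns 3; deviating to Stay out yields 2 — not better.
Colin earns 3; deviating to Fight yields -4 — not better.
Neither player can strictly improve; the profile is a Nash equilibrium.

Neither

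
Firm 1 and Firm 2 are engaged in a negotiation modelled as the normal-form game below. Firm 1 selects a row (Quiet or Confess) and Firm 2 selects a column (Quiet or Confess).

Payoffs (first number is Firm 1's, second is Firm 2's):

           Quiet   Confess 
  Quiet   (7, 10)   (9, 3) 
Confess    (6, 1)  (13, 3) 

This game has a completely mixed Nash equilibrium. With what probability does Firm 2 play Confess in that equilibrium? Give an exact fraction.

Let c be the probability that Firm 2 plays Quiet. In a completely mixed equilibrium, Firm 1 must be indifferent between Quiet and Confess.
Firm 1's expected payoff from Quiet is 7c + 9(1−c); from Confess it is 6c + 13(1−c).
Setting these equal: −2c + 9 = −7c + 13, so c = 4/5.
Therefore Firm 2 plays Confess with probability 1 − 4/5 = 1/5.

1/5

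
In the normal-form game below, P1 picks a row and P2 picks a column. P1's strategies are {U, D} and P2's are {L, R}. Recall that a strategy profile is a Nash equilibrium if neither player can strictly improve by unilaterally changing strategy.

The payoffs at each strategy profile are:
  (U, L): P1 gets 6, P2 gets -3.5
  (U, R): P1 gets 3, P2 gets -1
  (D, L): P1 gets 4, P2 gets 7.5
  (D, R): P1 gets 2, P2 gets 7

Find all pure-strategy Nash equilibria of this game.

(U, L): P2 prefers R (-1 > -3.5) — not an equilibrium.
(U, R): P1 gets 3 ≥ 2 from D, and P2 gets -1 ≥ -3.5 from L — Nash equilibrium.
(D, L): P1 prefers U (6 > 4) — not an equilibrium.
(D, R): P1 prefers U (3 > 2); P2 prefers L (7.5 > 7) — not an equilibrium.

(U, R)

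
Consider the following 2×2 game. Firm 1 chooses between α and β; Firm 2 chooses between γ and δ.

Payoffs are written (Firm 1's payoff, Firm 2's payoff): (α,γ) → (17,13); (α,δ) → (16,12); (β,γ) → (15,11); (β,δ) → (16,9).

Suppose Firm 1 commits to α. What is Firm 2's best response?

γ

Against α, Firm 2 earns 13 from γ and 12 from δ.
So γ is the best response.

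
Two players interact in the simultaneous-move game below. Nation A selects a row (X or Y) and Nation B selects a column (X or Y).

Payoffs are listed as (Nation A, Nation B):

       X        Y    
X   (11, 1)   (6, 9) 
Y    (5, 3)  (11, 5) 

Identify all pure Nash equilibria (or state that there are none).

(X, X): Nation B prefers Y (9 > 1) — not an equilibrium.
(X, Y): Nation A prefers Y (11 > 6) — not an equilibrium.
(Y, X): Nation A prefers X (11 > 5); Nation B prefers Y (5 > 3) — not an equilibrium.
(Y, Y): Nation A gets 11 ≥ 6 from X, and Nation B gets 5 ≥ 3 from X — Nash equilibrium.

(Y, Y)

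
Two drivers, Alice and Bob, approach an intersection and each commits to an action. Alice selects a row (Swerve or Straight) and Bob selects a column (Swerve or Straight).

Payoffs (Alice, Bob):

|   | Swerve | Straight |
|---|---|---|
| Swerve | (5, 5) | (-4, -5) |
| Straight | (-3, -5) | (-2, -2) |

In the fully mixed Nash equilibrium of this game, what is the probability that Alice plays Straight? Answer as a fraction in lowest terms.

Let p be the probability that Alice plays Swerve. In a completely mixed equilibrium, Bob must be indifferent between Swerve and Straight.
Bob's expected payoff from Swerve is 5p − 5(1−p); from Straight it is −5p − 2(1−p).
Setting these equal: 10p − 5 = −3p − 2, so p = 3/13.
Therefore Alice plays Straight with probability 1 − 3/13 = 10/13.

10/13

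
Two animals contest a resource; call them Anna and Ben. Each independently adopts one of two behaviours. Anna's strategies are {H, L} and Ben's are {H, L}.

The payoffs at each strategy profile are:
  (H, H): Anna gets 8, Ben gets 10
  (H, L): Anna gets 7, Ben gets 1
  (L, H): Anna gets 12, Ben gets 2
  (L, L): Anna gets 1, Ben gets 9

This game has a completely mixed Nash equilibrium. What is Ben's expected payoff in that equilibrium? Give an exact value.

First find x, the probability Anna plays H, from Ben's indifference between H and L: 10x + 2(1−x) = x + 9(1−x), giving x = 7/16.
Since Ben is indifferent in equilibrium, Ben's expected payoff equals the payoff from either column against (7/16, 9/16). Using H: 10(7/16) + 2(9/16) = 11/2.

11/2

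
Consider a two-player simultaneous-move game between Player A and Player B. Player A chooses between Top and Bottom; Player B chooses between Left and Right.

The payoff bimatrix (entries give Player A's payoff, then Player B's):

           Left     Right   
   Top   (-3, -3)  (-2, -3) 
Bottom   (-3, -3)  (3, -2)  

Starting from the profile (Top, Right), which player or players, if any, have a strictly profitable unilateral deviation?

Player A at (Top, Right) earns -2; deviating to Bottom yields 3 — a strict improvement.
Player B earns -3; deviating to Left yields -3 — not better.
Only Player A has a strictly profitable deviation.

Player A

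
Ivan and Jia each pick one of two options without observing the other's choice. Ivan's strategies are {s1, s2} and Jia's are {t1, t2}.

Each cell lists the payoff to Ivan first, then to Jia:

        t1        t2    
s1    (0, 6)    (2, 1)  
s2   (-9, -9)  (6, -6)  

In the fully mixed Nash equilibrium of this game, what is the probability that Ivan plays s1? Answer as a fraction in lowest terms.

Let r be the probability that Ivan plays s1. In a completely mixed equilibrium, Jia must be indifferent between t1 and t2.
Jia's expected payoff from t1 is 6r − 9(1−r); from t2 it is r − 6(1−r).
Setting these equal: 15r − 9 = 7r − 6, so r = 3/8.

3/8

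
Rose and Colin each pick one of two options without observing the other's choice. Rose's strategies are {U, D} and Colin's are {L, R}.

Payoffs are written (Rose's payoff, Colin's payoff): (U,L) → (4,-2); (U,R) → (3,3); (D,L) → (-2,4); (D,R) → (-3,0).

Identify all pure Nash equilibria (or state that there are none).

(U, R)

(U, L): Colin prefers R (3 > -2) — not an equilibrium.
(U, R): Rose gets 3 ≥ -3 from D, and Colin gets 3 ≥ -2 from L — Nash equilibrium.
(D, L): Rose prefers U (4 > -2) — not an equilibrium.
(D, R): Rose prefers U (3 > -3); Colin prefers L (4 > 0) — not an equilibrium.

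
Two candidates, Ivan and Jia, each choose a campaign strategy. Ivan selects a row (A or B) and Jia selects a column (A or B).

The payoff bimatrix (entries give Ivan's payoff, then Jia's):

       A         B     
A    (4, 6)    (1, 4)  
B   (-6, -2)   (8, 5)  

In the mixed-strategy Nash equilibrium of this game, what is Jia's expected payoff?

38/9

First find x, the probability Ivan plays A, from Jia's indifference between A and B: 6x − 2(1−x) = 4x + 5(1−x), giving x = 7/9.
Since Jia is indifferent in equilibrium, Jia's expected payoff equals the payoff from either column against (7/9, 2/9). Using A: 6(7/9) − 2(2/9) = 38/9.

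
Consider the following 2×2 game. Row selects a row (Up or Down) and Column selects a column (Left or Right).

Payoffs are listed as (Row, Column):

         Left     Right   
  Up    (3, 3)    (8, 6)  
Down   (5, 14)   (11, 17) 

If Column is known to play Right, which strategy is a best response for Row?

Against Right, Row earns 8 from Up and 11 from Down.
So Down is the best response.

Down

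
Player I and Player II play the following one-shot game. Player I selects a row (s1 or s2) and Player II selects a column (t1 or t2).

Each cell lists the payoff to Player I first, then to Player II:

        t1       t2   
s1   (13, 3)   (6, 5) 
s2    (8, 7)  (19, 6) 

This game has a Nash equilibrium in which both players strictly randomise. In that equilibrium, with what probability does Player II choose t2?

5/18

Let c be the probability that Player II plays t1. In a completely mixed equilibrium, Player I must be indifferent between s1 and s2.
Player I's expected payoff from s1 is 13c + 6(1−c); from s2 it is 8c + 19(1−c).
Setting these equal: 7c + 6 = −11c + 19, so c = 13/18.
Therefore Player II plays t2 with probability 1 − 13/18 = 5/18.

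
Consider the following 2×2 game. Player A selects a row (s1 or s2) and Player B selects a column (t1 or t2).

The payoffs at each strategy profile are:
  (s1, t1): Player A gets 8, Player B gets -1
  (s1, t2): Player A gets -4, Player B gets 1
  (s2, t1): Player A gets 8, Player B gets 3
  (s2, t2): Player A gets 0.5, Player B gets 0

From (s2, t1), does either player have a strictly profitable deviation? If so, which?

Neither

Player A at (s2, t1) earns 8; deviating to s1 yields 8 — not better.
Player B earns 3; deviating to t2 yields 0 — not better.
Neither player can strictly improve; the profile is a Nash equilibrium.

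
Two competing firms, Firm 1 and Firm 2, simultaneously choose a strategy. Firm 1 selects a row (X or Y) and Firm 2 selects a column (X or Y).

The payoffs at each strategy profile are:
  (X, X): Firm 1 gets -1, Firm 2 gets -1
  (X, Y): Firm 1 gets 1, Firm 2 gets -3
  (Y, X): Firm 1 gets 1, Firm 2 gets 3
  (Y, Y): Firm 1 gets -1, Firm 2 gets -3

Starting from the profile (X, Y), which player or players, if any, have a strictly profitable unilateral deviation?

Firm 1 at (X, Y) earns 1; deviating to Y yields -1 — not better.
Firm 2 earns -3; deviating to X yields -1 — a strict improvement.
Only Firm 2 has a strictly profitable deviation.

Firm 2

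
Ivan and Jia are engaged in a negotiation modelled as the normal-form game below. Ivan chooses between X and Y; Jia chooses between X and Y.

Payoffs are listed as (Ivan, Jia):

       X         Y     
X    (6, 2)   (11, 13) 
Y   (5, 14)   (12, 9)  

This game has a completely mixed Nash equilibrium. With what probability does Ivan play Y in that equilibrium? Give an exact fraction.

Let r be the probability that Ivan plays X. In a completely mixed equilibrium, Jia must be indifferent between X and Y.
Jia's expected payoff from X is 2r + 14(1−r); from Y it is 13r + 9(1−r).
Setting these equal: −12r + 14 = 4r + 9, so r = 5/16.
Therefore Ivan plays Y with probability 1 − 5/16 = 11/16.

11/16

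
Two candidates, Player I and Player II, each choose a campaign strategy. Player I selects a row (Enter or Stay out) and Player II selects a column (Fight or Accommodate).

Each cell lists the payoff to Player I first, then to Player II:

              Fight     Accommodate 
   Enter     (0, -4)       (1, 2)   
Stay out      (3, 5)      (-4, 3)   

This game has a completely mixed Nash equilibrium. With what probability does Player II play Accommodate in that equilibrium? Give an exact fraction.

Let y be the probability that Player II plays Fight. In a completely mixed equilibrium, Player I must be indifferent between Enter and Stay out.
Player I's expected payoff from Enter is (1−y); from Stay out it is 3y − 4(1−y).
Setting these equal: −y + 1 = 7y − 4, so y = 5/8.
Therefore Player II plays Accommodate with probability 1 − 5/8 = 3/8.

3/8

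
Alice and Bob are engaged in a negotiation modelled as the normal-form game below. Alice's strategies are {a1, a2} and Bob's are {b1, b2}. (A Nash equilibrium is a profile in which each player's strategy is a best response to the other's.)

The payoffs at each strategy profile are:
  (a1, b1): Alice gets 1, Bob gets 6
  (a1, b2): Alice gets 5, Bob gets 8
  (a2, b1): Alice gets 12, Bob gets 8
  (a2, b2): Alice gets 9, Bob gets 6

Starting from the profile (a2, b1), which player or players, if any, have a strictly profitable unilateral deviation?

Neither

Alice at (a2, b1) earns 12; deviating to a1 yields 1 — not better.
Bob earns 8; deviating to b2 yields 6 — not better.
Neither player can strictly improve; the profile is a Nash equilibrium.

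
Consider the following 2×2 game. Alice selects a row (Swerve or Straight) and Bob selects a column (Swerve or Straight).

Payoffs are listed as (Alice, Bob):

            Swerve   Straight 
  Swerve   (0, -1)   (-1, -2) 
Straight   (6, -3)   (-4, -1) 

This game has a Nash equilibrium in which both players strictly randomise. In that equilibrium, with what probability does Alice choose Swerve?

Let x be the probability that Alice plays Swerve. In a completely mixed equilibrium, Bob must be indifferent between Swerve and Straight.
Bob's expected payoff from Swerve is −x − 3(1−x); from Straight it is −2x − (1−x).
Setting these equal: 2x − 3 = −x − 1, so x = 2/3.

2/3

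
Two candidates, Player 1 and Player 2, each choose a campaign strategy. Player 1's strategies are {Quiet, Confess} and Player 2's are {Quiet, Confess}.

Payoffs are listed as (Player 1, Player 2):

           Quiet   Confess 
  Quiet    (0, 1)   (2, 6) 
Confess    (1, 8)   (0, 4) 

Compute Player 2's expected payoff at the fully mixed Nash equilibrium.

44/9

First find x, the probability Player 1 plays Quiet, from Player 2's indifference between Quiet and Confess: x + 8(1−x) = 6x + 4(1−x), giving x = 4/9.
Since Player 2 is indifferent in equilibrium, Player 2's expected payoff equals the payoff from either column against (4/9, 5/9). Using Quiet: (4/9) + 8(5/9) = 44/9.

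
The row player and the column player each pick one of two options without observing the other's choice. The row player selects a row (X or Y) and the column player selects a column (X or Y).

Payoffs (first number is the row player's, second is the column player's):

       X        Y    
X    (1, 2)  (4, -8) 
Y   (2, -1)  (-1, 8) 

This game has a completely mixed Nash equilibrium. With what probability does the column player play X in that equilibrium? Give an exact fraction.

5/6

Let y be the probability that the column player plays X. In a completely mixed equilibrium, the row player must be indifferent between X and Y.
The row player's expected payoff from X is y + 4(1−y); from Y it is 2y − (1−y).
Setting these equal: −3y + 4 = 3y − 1, so y = 5/6.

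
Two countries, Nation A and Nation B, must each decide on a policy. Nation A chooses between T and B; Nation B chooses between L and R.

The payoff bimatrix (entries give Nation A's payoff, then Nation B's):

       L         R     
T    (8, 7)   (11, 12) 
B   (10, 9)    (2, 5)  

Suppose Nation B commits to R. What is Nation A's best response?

Against R, Nation A earns 11 from T and 2 from B.
So T is the best response.

T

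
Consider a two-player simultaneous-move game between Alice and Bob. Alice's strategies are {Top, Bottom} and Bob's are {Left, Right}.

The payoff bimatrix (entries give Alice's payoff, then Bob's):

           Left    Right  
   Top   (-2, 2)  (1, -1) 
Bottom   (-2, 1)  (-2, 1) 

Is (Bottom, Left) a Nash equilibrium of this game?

At (Bottom, Left), Alice earns -2; switching to Top would give -2, so Alice has no profitable deviation.
Bob earns 1; switching to Right would give 1, so Bob has no profitable deviation.
Neither player can gain by a unilateral deviation, so this profile is a Nash equilibrium.

Yes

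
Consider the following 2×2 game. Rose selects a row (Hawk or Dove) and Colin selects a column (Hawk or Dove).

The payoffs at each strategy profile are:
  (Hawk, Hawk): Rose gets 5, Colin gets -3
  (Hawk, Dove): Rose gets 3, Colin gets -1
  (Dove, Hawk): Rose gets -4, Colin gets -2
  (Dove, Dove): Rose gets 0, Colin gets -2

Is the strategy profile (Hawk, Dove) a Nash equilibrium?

At (Hawk, Dove), Rose earns 3; switching to Dove would give 0, so Rose has no profitable deviation.
Colin earns -1; switching to Hawk would give -3, so Colin has no profitable deviation.
Neither player can gain by a unilateral deviation, so this profile is a Nash equilibrium.

Yes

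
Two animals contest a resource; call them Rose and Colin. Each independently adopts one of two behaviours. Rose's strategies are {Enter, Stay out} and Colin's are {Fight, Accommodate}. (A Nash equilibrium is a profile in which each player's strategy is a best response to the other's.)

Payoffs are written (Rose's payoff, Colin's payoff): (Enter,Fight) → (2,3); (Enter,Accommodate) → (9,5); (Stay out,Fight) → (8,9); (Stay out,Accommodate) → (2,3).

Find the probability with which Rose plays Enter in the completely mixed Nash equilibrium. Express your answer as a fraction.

3/4

Let p be the probability that Rose plays Enter. In a completely mixed equilibrium, Colin must be indifferent between Fight and Accommodate.
Colin's expected payoff from Fight is 3p + 9(1−p); from Accommodate it is 5p + 3(1−p).
Setting these equal: −6p + 9 = 2p + 3, so p = 3/4.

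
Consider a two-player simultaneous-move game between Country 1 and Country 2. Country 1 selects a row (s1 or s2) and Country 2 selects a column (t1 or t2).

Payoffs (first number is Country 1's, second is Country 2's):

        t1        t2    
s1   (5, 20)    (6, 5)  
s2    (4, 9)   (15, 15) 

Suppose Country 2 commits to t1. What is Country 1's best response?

Against t1, Country 1 earns 5 from s1 and 4 from s2.
So s1 is the best response.

s1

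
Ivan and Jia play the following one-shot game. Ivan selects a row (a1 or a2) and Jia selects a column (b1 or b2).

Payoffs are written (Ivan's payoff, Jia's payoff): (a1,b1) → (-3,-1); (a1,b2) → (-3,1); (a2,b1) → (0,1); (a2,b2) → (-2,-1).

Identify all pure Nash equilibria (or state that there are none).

(a2, b1)

(a1, b1): Ivan prefers a2 (0 > -3); Jia prefers b2 (1 > -1) — not an equilibrium.
(a1, b2): Ivan prefers a2 (-2 > -3) — not an equilibrium.
(a2, b1): Ivan gets 0 ≥ -3 from a1, and Jia gets 1 ≥ -1 from b2 — Nash equilibrium.
(a2, b2): Jia prefers b1 (1 > -1) — not an equilibrium.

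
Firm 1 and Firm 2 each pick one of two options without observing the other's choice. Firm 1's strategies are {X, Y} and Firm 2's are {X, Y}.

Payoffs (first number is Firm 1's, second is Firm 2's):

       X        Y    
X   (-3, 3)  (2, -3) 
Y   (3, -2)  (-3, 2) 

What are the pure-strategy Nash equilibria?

(X, X): Firm 1 prefers Y (3 > -3) — not an equilibrium.
(X, Y): Firm 2 prefers X (3 > -3) — not an equilibrium.
(Y, X): Firm 2 prefers Y (2 > -2) — not an equilibrium.
(Y, Y): Firm 1 prefers X (2 > -3) — not an equilibrium.

none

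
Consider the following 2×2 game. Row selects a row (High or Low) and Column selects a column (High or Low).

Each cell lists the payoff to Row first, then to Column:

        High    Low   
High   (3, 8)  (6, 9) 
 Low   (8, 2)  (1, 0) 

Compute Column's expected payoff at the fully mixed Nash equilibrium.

6

First find p, the probability Row plays High, from Column's indifference between High and Low: 8p + 2(1−p) = 9p, giving p = 2/3.
Since Column is indifferent in equilibrium, Column's expected payoff equals the payoff from either column against (2/3, 1/3). Using High: 8(2/3) + 2(1/3) = 6.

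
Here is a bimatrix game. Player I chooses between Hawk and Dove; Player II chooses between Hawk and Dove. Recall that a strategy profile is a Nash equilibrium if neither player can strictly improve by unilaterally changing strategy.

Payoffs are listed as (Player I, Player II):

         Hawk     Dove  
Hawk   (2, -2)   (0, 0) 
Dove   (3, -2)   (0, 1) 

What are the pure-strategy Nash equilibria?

(Hawk, Dove) and (Dove, Dove)

(Hawk, Hawk): Player I prefers Dove (3 > 2); Player II prefers Dove (0 > -2) — not an equilibrium.
(Hawk, Dove): Player I gets 0 ≥ 0 from Dove, and Player II gets 0 ≥ -2 from Hawk — Nash equilibrium.
(Dove, Hawk): Player II prefers Dove (1 > -2) — not an equilibrium.
(Dove, Dove): Player I gets 0 ≥ 0 from Hawk, and Player II gets 1 ≥ -2 from Hawk — Nash equilibrium.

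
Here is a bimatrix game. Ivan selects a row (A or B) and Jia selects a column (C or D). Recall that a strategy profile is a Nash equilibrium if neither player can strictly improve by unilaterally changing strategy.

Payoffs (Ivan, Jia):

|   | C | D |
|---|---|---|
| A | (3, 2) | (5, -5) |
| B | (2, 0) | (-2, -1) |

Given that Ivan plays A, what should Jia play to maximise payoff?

C

Against A, Jia earns 2 from C and -5 from D.
So C is the best response.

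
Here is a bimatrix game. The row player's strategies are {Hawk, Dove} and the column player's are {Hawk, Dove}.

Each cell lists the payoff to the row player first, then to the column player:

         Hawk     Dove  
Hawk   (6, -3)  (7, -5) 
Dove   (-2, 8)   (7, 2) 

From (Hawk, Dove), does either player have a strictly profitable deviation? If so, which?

The column player

The row player at (Hawk, Dove) earns 7; deviating to Dove yields 7 — not better.
The column player earns -5; deviating to Hawk yields -3 — a strict improvement.
Only the column player has a strictly profitable deviation.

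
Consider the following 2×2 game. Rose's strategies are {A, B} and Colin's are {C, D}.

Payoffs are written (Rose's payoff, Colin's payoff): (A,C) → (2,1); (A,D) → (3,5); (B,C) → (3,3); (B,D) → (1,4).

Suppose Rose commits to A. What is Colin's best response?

D

Against A, Colin earns 1 from C and 5 from D.
So D is the best response.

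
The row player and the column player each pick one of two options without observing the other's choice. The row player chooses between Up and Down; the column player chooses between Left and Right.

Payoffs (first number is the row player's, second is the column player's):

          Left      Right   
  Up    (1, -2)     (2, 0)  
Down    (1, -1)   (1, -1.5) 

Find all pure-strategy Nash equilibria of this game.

(Up, Left): the column player prefers Right (0 > -2) — not an equilibrium.
(Up, Right): the row player gets 2 ≥ 1 from Down, and the column player gets 0 ≥ -2 from Left — Nash equilibrium.
(Down, Left): the row player gets 1 ≥ 1 from Up, and the column player gets -1 ≥ -1.5 from Right — Nash equilibrium.
(Down, Right): the row player prefers Up (2 > 1); the column player prefers Left (-1 > -1.5) — not an equilibrium.

(Up, Right) and (Down, Left)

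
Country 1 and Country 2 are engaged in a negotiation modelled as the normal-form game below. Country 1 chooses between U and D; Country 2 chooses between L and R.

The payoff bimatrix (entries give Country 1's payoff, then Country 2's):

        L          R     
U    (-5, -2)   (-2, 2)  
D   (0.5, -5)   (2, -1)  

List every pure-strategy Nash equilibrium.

(D, R)

(U, L): Country 1 prefers D (0.5 > -5); Country 2 prefers R (2 > -2) — not an equilibrium.
(U, R): Country 1 prefers D (2 > -2) — not an equilibrium.
(D, L): Country 2 prefers R (-1 > -5) — not an equilibrium.
(D, R): Country 1 gets 2 ≥ -2 from U, and Country 2 gets -1 ≥ -5 from L — Nash equilibrium.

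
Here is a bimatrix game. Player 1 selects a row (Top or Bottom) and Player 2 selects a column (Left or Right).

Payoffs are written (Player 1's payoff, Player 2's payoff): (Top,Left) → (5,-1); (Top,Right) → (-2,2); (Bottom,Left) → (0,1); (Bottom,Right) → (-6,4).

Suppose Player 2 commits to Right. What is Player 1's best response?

Against Right, Player 1 earns -2 from Top and -6 from Bottom.
So Top is the best response.

Top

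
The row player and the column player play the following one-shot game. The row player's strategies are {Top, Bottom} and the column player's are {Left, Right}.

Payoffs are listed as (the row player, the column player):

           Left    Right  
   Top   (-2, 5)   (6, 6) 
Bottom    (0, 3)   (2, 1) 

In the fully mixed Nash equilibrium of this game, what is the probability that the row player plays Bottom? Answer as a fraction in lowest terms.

1/3

Let r be the probability that the row player plays Top. In a completely mixed equilibrium, the column player must be indifferent between Left and Right.
The column player's expected payoff from Left is 5r + 3(1−r); from Right it is 6r + (1−r).
Setting these equal: 2r + 3 = 5r + 1, so r = 2/3.
Therefore the row player plays Bottom with probability 1 − 2/3 = 1/3.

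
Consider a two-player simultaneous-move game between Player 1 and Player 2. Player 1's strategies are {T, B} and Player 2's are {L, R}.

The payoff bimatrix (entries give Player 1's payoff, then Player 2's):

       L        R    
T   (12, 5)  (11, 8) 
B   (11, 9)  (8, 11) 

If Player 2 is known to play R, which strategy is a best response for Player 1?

T

Against R, Player 1 earns 11 from T and 8 from B.
So T is the best response.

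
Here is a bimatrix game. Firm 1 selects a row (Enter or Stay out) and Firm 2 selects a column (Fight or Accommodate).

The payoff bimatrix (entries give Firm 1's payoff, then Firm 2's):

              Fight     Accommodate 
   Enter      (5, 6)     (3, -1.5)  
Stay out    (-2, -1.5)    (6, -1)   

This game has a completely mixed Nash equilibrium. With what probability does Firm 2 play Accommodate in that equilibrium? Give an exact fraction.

7/10

Let c be the probability that Firm 2 plays Fight. In a completely mixed equilibrium, Firm 1 must be indifferent between Enter and Stay out.
Firm 1's expected payoff from Enter is 5c + 3(1−c); from Stay out it is −2c + 6(1−c).
Setting these equal: 2c + 3 = −8c + 6, so c = 3/10.
Therefore Firm 2 plays Accommodate with probability 1 − 3/10 = 7/10.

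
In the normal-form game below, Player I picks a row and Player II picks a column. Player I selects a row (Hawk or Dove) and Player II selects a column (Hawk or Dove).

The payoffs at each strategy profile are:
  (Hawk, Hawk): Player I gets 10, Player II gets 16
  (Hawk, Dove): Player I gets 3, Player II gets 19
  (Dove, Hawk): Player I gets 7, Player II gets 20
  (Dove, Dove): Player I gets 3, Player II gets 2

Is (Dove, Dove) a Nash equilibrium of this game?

At (Dove, Dove), Player I earns 3; switching to Hawk would give 3, so Player I has no profitable deviation.
Player II earns 2; switching to Hawk would give 20, so Player II would deviate.
Since at least one player can profitably deviate, this is not a Nash equilibrium.

No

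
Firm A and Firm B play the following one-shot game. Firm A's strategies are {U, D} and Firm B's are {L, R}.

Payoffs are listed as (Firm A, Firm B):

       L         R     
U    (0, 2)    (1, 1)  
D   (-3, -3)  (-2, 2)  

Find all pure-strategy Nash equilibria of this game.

(U, L)

(U, L): Firm A gets 0 ≥ -3 from D, and Firm B gets 2 ≥ 1 from R — Nash equilibrium.
(U, R): Firm B prefers L (2 > 1) — not an equilibrium.
(D, L): Firm A prefers U (0 > -3); Firm B prefers R (2 > -3) — not an equilibrium.
(D, R): Firm A prefers U (1 > -2) — not an equilibrium.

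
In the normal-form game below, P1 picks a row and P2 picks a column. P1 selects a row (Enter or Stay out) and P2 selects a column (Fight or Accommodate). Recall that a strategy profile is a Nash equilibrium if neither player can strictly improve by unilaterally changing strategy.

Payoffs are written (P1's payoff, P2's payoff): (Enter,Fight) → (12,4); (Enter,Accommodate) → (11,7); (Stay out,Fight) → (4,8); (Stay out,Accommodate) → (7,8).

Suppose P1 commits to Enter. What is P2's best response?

Accommodate

Against Enter, P2 earns 4 from Fight and 7 from Accommodate.
So Accommodate is the best response.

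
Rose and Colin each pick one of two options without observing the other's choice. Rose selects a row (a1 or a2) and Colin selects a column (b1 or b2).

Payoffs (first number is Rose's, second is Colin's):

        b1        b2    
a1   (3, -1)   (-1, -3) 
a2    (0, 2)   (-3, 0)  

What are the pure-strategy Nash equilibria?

(a1, b1): Rose gets 3 ≥ 0 from a2, and Colin gets -1 ≥ -3 from b2 — Nash equilibrium.
(a1, b2): Colin prefers b1 (-1 > -3) — not an equilibrium.
(a2, b1): Rose prefers a1 (3 > 0) — not an equilibrium.
(a2, b2): Rose prefers a1 (-1 > -3); Colin prefers b1 (2 > 0) — not an equilibrium.

(a1, b1)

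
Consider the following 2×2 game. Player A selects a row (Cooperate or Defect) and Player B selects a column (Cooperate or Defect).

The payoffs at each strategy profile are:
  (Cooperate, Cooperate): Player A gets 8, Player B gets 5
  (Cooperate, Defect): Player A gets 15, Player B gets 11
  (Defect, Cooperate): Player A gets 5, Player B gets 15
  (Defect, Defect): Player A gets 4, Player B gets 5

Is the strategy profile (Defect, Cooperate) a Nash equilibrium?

No

At (Defect, Cooperate), Player A earns 5; switching to Cooperate would give 8, so Player A would deviate.
Player B earns 15; switching to Defect would give 5, so Player B has no profitable deviation.
Since at least one player can profitably deviate, this is not a Nash equilibrium.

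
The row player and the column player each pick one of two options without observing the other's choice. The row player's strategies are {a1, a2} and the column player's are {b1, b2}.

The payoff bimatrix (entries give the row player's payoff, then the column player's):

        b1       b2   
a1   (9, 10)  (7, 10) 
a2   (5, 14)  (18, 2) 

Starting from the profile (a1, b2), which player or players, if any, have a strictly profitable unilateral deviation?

The row player at (a1, b2) earns 7; deviating to a2 yields 18 — a strict improvement.
The column player earns 10; deviating to b1 yields 10 — not better.
Only the row player has a strictly profitable deviation.

The row player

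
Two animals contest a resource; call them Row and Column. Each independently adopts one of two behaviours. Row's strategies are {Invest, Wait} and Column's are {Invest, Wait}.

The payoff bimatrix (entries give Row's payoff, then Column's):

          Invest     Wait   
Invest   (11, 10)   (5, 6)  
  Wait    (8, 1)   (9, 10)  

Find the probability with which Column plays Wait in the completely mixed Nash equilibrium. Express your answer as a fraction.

3/7

Let q be the probability that Column plays Invest. In a completely mixed equilibrium, Row must be indifferent between Invest and Wait.
Row's expected payoff from Invest is 11q + 5(1−q); from Wait it is 8q + 9(1−q).
Setting these equal: 6q + 5 = −q + 9, so q = 4/7.
Therefore Column plays Wait with probability 1 − 4/7 = 3/7.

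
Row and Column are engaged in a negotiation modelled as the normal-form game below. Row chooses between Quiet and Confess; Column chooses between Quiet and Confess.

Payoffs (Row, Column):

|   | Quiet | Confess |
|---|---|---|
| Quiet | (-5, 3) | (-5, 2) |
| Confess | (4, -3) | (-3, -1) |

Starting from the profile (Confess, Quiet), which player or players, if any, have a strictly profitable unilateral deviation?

Column

Row at (Confess, Quiet) earns 4; deviating to Quiet yields -5 — not better.
Column earns -3; deviating to Confess yields -1 — a strict improvement.
Only Column has a strictly profitable deviation.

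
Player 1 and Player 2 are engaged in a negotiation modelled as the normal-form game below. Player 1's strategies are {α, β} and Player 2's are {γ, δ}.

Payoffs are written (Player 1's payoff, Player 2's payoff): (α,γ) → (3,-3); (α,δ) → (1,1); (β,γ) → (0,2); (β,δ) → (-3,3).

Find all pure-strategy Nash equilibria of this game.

(α, γ): Player 2 prefers δ (1 > -3) — not an equilibrium.
(α, δ): Player 1 gets 1 ≥ -3 from β, and Player 2 gets 1 ≥ -3 from γ — Nash equilibrium.
(β, γ): Player 1 prefers α (3 > 0); Player 2 prefers δ (3 > 2) — not an equilibrium.
(β, δ): Player 1 prefers α (1 > -3) — not an equilibrium.

(α, δ)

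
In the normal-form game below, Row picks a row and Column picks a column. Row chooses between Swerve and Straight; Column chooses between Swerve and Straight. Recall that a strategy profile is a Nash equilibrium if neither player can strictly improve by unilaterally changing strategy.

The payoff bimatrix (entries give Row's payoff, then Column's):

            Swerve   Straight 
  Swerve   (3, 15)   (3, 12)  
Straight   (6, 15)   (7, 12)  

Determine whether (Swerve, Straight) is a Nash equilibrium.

No

At (Swerve, Straight), Row earns 3; switching to Straight would give 7, so Row would deviate.
Column earns 12; switching to Swerve would give 15, so Column would deviate.
Since at least one player can profitably deviate, this is not a Nash equilibrium.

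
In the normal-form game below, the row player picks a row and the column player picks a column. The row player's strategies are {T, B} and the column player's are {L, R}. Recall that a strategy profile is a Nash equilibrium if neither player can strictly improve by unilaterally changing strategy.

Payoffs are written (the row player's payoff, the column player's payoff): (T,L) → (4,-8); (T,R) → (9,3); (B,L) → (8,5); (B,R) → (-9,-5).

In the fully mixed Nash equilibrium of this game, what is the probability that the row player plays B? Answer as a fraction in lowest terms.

11/21

Let x be the probability that the row player plays T. In a completely mixed equilibrium, the column player must be indifferent between L and R.
The column player's expected payoff from L is −8x + 5(1−x); from R it is 3x − 5(1−x).
Setting these equal: −13x + 5 = 8x − 5, so x = 10/21.
Therefore the row player plays B with probability 1 − 10/21 = 11/21.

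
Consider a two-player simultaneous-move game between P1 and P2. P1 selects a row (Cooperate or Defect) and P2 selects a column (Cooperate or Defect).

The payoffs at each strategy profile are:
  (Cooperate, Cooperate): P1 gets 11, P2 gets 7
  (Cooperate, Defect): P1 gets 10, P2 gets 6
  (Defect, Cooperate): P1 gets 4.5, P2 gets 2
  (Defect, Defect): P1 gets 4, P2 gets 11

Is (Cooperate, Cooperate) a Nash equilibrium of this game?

At (Cooperate, Cooperate), P1 earns 11; switching to Defect would give 4.5, so P1 has no profitable deviation.
P2 earns 7; switching to Defect would give 6, so P2 has no profitable deviation.
Neither player can gain by a unilateral deviation, so this profile is a Nash equilibrium.

Yes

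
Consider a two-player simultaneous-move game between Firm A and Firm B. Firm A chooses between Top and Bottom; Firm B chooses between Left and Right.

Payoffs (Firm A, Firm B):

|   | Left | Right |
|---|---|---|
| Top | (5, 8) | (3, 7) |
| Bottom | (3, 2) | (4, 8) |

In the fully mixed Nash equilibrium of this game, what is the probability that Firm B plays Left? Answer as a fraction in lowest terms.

Let q be the probability that Firm B plays Left. In a completely mixed equilibrium, Firm A must be indifferent between Top and Bottom.
Firm A's expected payoff from Top is 5q + 3(1−q); from Bottom it is 3q + 4(1−q).
Setting these equal: 2q + 3 = −q + 4, so q = 1/3.

1/3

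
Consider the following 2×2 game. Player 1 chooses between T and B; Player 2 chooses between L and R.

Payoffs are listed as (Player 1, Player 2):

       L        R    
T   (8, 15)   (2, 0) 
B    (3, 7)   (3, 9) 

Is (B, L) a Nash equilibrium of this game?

At (B, L), Player 1 earns 3; switching to T would give 8, so Player 1 would deviate.
Player 2 earns 7; switching to R would give 9, so Player 2 would deviate.
Since at least one player can profitably deviate, this is not a Nash equilibrium.

No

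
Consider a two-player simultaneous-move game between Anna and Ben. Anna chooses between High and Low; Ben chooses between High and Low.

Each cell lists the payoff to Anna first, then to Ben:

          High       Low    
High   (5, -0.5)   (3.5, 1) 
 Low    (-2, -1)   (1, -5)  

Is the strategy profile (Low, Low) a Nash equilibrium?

At (Low, Low), Anna earns 1; switching to High would give 3.5, so Anna would deviate.
Ben earns -5; switching to High would give -1, so Ben would deviate.
Since at least one player can profitably deviate, this is not a Nash equilibrium.

No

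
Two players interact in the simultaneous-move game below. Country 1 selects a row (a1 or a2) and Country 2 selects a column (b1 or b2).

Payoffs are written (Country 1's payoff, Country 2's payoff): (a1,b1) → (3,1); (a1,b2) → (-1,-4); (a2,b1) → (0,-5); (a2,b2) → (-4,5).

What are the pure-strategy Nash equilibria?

(a1, b1): Country 1 gets 3 ≥ 0 from a2, and Country 2 gets 1 ≥ -4 from b2 — Nash equilibrium.
(a1, b2): Country 2 prefers b1 (1 > -4) — not an equilibrium.
(a2, b1): Country 1 prefers a1 (3 > 0); Country 2 prefers b2 (5 > -5) — not an equilibrium.
(a2, b2): Country 1 prefers a1 (-1 > -4) — not an equilibrium.

(a1, b1)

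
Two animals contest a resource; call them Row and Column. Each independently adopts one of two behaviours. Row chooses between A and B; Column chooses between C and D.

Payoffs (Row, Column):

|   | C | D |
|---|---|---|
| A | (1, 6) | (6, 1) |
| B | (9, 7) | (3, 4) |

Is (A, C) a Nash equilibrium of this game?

No

At (A, C), Row earns 1; switching to B would give 9, so Row would deviate.
Column earns 6; switching to D would give 1, so Column has no profitable deviation.
Since at least one player can profitably deviate, this is not a Nash equilibrium.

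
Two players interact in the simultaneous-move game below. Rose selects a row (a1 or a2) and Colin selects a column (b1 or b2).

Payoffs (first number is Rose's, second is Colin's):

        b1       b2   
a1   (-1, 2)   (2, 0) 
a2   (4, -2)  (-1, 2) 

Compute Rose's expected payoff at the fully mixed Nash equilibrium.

7/8

First find q, the probability Colin plays b1, from Rose's indifference between a1 and a2: −q + 2(1−q) = 4q − (1−q), giving q = 3/8.
Since Rose is indifferent in equilibrium, Rose's expected payoff equals the payoff from either row against (3/8, 5/8). Using a1: −(3/8) + 2(5/8) = 7/8.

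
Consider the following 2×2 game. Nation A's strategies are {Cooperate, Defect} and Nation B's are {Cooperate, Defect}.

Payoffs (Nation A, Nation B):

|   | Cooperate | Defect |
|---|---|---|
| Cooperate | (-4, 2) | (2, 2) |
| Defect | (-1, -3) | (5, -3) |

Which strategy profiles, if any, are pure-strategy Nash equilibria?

(Cooperate, Cooperate): Nation A prefers Defect (-1 > -4) — not an equilibrium.
(Cooperate, Defect): Nation A prefers Defect (5 > 2) — not an equilibrium.
(Defect, Cooperate): Nation A gets -1 ≥ -4 from Cooperate, and Nation B gets -3 ≥ -3 from Defect — Nash equilibrium.
(Defect, Defect): Nation A gets 5 ≥ 2 from Cooperate, and Nation B gets -3 ≥ -3 from Cooperate — Nash equilibrium.

(Defect, Cooperate) and (Defect, Defect)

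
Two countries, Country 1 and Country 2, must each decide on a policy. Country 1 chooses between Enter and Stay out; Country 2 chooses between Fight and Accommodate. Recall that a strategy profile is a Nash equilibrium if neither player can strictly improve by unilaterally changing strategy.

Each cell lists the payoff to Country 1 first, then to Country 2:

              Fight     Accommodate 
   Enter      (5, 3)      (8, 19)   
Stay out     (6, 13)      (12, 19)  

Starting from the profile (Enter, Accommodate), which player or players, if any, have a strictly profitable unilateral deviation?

Country 1

Country 1 at (Enter, Accommodate) earns 8; deviating to Stay out yields 12 — a strict improvement.
Country 2 earns 19; deviating to Fight yields 3 — not better.
Only Country 1 has a strictly profitable deviation.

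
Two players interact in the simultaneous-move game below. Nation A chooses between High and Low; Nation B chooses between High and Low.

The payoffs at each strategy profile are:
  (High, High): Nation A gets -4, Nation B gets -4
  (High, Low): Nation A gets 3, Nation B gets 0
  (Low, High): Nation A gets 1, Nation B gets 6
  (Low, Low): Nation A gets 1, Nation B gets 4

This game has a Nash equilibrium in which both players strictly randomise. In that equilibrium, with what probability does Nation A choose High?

Let p be the probability that Nation A plays High. In a completely mixed equilibrium, Nation B must be indifferent between High and Low.
Nation B's expected payoff from High is −4p + 6(1−p); from Low it is 4(1−p).
Setting these equal: −10p + 6 = −4p + 4, so p = 1/3.

1/3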